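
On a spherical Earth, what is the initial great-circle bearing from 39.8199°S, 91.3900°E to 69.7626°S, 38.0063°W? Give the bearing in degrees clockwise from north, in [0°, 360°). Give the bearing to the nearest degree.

197°

Δλ = -38.0063 − 91.3900 = -129.3963°.
θ = atan2( sin Δλ · cos φ₂ , cos φ₁ · sin φ₂ − sin φ₁ · cos φ₂ · cos Δλ )
  = atan2(-0.26731, -0.86124) = -162.757° → normalised to [0°, 360°): 197.243°.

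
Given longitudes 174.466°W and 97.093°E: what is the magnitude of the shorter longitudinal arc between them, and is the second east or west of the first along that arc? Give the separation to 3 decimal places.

Raw difference: 97.093 − -174.466 = 271.559°.
Normalise into (−180°, 180°]: 271.559° − 360° = -88.441°.
Negative ⇒ the second point lies to the west; separation 88.441°.

88.441° west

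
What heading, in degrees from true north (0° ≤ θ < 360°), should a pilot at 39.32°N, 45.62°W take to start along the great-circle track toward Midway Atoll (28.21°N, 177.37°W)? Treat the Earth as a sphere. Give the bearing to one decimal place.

Δλ = -177.37 − -45.62 = -131.75°.
θ = atan2( sin Δλ · cos φ₂ , cos φ₁ · sin φ₂ − sin φ₁ · cos φ₂ · cos Δλ )
  = atan2(-0.65744, 0.73751) = -41.715° → normalised to [0°, 360°): 318.285°.

318.3°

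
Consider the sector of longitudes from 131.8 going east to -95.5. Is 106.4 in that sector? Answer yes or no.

No

Band width going east from +131.8° to -95.5°: ((-95.5 − 131.8) mod 360) = 132.7°.
Offset of +106.4° east of the west edge: ((106.4 − 131.8) mod 360) = 334.6°.
334.6° > 132.7° ⇒ outside.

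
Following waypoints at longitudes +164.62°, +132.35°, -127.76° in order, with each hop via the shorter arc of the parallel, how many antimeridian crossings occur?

Leg 1: +164.62° → +132.35°, shortest Δλ = -32.27° (west) — does not cross 180°.
Leg 2: +132.35° → -127.76°, shortest Δλ = 99.89° (east) — crosses 180°.
Total crossings: 1.

1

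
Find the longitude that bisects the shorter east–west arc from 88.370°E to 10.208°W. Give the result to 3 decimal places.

39.081°E

Signed shortest Δλ from +88.370° to -10.208° is -98.578°.
Midpoint longitude = +88.370° + (-98.578°)/2 = +88.370° − 49.289° = +39.081°.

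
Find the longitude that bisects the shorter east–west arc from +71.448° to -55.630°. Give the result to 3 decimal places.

Signed shortest Δλ from +71.448° to -55.630° is -127.078°.
Midpoint longitude = +71.448° + (-127.078°)/2 = +71.448° − 63.539° = +7.909°.

+7.909°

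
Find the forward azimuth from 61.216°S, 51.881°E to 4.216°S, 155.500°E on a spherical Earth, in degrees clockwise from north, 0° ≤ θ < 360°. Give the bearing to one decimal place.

104.0°

Δλ = 155.500 − 51.881 = 103.619°.
θ = atan2( sin Δλ · cos φ₂ , cos φ₁ · sin φ₂ − sin φ₁ · cos φ₂ · cos Δλ )
  = atan2(0.96925, -0.24121) = 103.975° → normalised to [0°, 360°): 103.975°.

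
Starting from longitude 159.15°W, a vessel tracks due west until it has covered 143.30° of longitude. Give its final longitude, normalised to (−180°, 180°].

57.55°E

Start at -159.15°; shift −143.30° → -302.45°.
-302.45° lies outside (−180°, 180°]; add 360° → +57.55°.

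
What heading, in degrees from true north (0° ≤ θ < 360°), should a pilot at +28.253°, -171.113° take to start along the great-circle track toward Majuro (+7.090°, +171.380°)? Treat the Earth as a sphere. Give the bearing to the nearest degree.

Δλ = 171.380 − -171.113 = 342.493°; wrapped into (−180°, 180°]: -17.507°.
θ = atan2( sin Δλ · cos φ₂ , cos φ₁ · sin φ₂ − sin φ₁ · cos φ₂ · cos Δλ )
  = atan2(-0.29852, -0.33926) = -138.655° → normalised to [0°, 360°): 221.345°.

221°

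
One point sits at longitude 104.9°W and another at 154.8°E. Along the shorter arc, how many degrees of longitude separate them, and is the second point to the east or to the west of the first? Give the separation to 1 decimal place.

Raw difference: 154.8 − -104.9 = 259.7°.
Normalise into (−180°, 180°]: 259.7° − 360° = -100.3°.
Negative ⇒ the second point lies to the west; separation 100.3°.

100.3° west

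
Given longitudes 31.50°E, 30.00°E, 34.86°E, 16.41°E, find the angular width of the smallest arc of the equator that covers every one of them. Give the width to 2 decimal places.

Sort the longitudes: +16.41°, +30.00°, +31.50°, +34.86°.
Eastward gaps between consecutive values (wrapping around): 13.59°, 1.50°, 3.36°, 341.55°.
Largest gap = 341.55° ⇒ minimal covering band is its complement: 360° − 341.55° = 18.45°.
Band runs from +16.41° eastward to +34.86°.

18.45°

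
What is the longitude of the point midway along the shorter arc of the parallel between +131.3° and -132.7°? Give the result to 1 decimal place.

+179.3°

Signed shortest Δλ from +131.3° to -132.7° is +96.0°.
Midpoint longitude = +131.3° + (+96.0°)/2 = +131.3° + 48.0° = +179.3°.
(The naïve average (+131.3 + -132.7)/2 = -0.7° is on the wrong side of the globe.)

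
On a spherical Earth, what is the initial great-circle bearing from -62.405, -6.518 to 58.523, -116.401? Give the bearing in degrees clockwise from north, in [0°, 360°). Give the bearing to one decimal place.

295.8°

Δλ = -116.401 − -6.518 = -109.883°.
θ = atan2( sin Δλ · cos φ₂ , cos φ₁ · sin φ₂ − sin φ₁ · cos φ₂ · cos Δλ )
  = atan2(-0.49103, 0.23767) = -64.172° → normalised to [0°, 360°): 295.828°.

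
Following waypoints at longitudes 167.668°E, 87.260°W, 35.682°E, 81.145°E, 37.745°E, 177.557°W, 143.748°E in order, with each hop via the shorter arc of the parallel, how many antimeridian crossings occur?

3

Leg 1: +167.668° → -87.260°, shortest Δλ = 105.072° (east) — crosses 180°.
Leg 2: -87.260° → +35.682°, shortest Δλ = 122.942° (east) — does not cross 180°.
Leg 3: +35.682° → +81.145°, shortest Δλ = 45.463° (east) — does not cross 180°.
Leg 4: +81.145° → +37.745°, shortest Δλ = -43.4° (west) — does not cross 180°.
Leg 5: +37.745° → -177.557°, shortest Δλ = 144.698° (east) — crosses 180°.
Leg 6: -177.557° → +143.748°, shortest Δλ = -38.695° (west) — crosses 180°.
Total crossings: 3.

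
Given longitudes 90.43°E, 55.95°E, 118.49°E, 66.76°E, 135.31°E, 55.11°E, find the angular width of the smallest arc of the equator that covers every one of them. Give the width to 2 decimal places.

80.20°

Sort the longitudes: +55.11°, +55.95°, +66.76°, +90.43°, +118.49°, +135.31°.
Eastward gaps between consecutive values (wrapping around): 0.84°, 10.81°, 23.67°, 28.06°, 16.82°, 279.80°.
Largest gap = 279.80° ⇒ minimal covering band is its complement: 360° − 279.80° = 80.20°.
Band runs from +55.11° eastward to +135.31°.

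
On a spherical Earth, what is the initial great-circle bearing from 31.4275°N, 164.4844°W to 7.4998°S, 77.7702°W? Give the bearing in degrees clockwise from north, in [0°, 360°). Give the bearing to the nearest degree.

Δλ = -77.7702 − -164.4844 = 86.7142°.
θ = atan2( sin Δλ · cos φ₂ , cos φ₁ · sin φ₂ − sin φ₁ · cos φ₂ · cos Δλ )
  = atan2(0.98982, -0.14101) = 98.108° → normalised to [0°, 360°): 98.108°.

98°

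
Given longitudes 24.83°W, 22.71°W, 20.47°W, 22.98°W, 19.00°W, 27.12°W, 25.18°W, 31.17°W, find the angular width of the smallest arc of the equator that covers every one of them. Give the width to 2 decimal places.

Sort the longitudes: -31.17°, -27.12°, -25.18°, -24.83°, -22.98°, -22.71°, -20.47°, -19.00°.
Eastward gaps between consecutive values (wrapping around): 4.05°, 1.94°, 0.35°, 1.85°, 0.27°, 2.24°, 1.47°, 347.83°.
Largest gap = 347.83° ⇒ minimal covering band is its complement: 360° − 347.83° = 12.17°.
Band runs from -31.17° eastward to -19.00°.

12.17°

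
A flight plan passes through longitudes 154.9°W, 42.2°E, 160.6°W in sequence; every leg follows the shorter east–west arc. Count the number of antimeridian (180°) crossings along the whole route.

2

Leg 1: -154.9° → +42.2°, shortest Δλ = -162.9° (west) — crosses 180°.
Leg 2: +42.2° → -160.6°, shortest Δλ = 157.2° (east) — crosses 180°.
Total crossings: 2.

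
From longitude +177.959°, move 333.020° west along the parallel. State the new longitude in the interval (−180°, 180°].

Start at +177.959°; shift −333.020° → -155.061°.
-155.061° already lies in (−180°, 180°].

-155.061°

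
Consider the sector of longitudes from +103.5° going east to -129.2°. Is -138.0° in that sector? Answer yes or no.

Yes

Band width going east from +103.5° to -129.2°: ((-129.2 − 103.5) mod 360) = 127.3°.
Offset of -138.0° east of the west edge: ((-138.0 − 103.5) mod 360) = 118.5°.
118.5° ≤ 127.3° ⇒ inside.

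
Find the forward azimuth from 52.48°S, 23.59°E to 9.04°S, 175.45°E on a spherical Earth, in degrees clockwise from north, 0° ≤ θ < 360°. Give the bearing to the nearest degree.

Δλ = 175.45 − 23.59 = 151.86°.
θ = atan2( sin Δλ · cos φ₂ , cos φ₁ · sin φ₂ − sin φ₁ · cos φ₂ · cos Δλ )
  = atan2(0.46577, -0.78640) = 149.362° → normalised to [0°, 360°): 149.362°.

149°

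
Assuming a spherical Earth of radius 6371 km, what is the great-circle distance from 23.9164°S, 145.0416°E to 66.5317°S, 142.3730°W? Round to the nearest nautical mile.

Δλ = -142.3730 − 145.0416 = -287.4146°; wrapped into (−180°, 180°]: 72.5854°.
Δφ = -66.5317 − -23.9164 = -42.6153°.
a = sin²(Δφ/2) + cos φ₁ · cos φ₂ · sin²(Δλ/2) = 0.259589.
c = 2·atan2(√a, √(1−a)) = 1.06920 rad → d = 6371·c ≈ 6811.90 km ≈ 3678.13 nmi.

3678 nmi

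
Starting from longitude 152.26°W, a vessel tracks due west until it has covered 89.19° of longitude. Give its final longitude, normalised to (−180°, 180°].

Start at -152.26°; shift −89.19° → -241.45°.
-241.45° lies outside (−180°, 180°]; add 360° → +118.55°.

118.55°E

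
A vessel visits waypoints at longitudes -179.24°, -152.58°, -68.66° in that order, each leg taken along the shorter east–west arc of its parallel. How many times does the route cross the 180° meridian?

Leg 1: -179.24° → -152.58°, shortest Δλ = 26.66° (east) — does not cross 180°.
Leg 2: -152.58° → -68.66°, shortest Δλ = 83.92° (east) — does not cross 180°.
Total crossings: 0.

0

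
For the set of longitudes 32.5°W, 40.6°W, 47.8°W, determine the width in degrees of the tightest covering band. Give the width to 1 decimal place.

Sort the longitudes: -47.8°, -40.6°, -32.5°.
Eastward gaps between consecutive values (wrapping around): 7.2°, 8.1°, 344.7°.
Largest gap = 344.7° ⇒ minimal covering band is its complement: 360° − 344.7° = 15.3°.
Band runs from -47.8° eastward to -32.5°.

15.3°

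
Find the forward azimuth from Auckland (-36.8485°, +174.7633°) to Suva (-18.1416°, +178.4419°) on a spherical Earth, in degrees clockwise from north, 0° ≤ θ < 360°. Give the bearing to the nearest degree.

Δλ = 178.4419 − 174.7633 = 3.6786°.
θ = atan2( sin Δλ · cos φ₂ , cos φ₁ · sin φ₂ − sin φ₁ · cos φ₂ · cos Δλ )
  = atan2(0.06097, 0.31955) = 10.802° → normalised to [0°, 360°): 10.802°.

11°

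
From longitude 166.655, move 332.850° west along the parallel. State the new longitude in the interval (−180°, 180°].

Start at +166.655°; shift −332.850° → -166.195°.
-166.195° already lies in (−180°, 180°].

-166.195°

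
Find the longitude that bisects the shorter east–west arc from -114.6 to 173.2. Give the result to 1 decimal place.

-150.7°

Signed shortest Δλ from -114.6° to +173.2° is -72.2°.
Midpoint longitude = -114.6° + (-72.2°)/2 = -114.6° − 36.1° = -150.7°.
(The naïve average (-114.6 + +173.2)/2 = 29.3° is on the wrong side of the globe.)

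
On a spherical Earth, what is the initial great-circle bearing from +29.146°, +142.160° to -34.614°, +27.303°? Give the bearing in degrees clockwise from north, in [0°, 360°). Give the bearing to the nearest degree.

Δλ = 27.303 − 142.160 = -114.857°.
θ = atan2( sin Δλ · cos φ₂ , cos φ₁ · sin φ₂ − sin φ₁ · cos φ₂ · cos Δλ )
  = atan2(-0.74675, -0.32763) = -113.689° → normalised to [0°, 360°): 246.311°.

246°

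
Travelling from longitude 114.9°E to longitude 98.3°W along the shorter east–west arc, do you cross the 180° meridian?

Naïve |-98.3 − 114.9| = 213.2° > 180°, so the shorter arc goes the other way round — across 180°.
Signed shortest Δλ = ((-98.3 − 114.9 + 180) mod 360) − 180 = 146.8°.
Going east by 146.8° from +114.9° passes through 180° before reaching -98.3°.

Yes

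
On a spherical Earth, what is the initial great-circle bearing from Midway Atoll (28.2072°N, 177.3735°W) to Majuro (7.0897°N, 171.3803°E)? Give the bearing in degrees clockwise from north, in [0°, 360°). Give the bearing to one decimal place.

Δλ = 171.3803 − -177.3735 = 348.7538°; wrapped into (−180°, 180°]: -11.2462°.
θ = atan2( sin Δλ · cos φ₂ , cos φ₁ · sin φ₂ − sin φ₁ · cos φ₂ · cos Δλ )
  = atan2(-0.19353, -0.35128) = -151.148° → normalised to [0°, 360°): 208.852°.

208.9°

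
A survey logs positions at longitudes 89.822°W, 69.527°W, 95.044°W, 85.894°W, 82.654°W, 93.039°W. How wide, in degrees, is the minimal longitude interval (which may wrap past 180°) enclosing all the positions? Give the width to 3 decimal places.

25.517°

Sort the longitudes: -95.044°, -93.039°, -89.822°, -85.894°, -82.654°, -69.527°.
Eastward gaps between consecutive values (wrapping around): 2.005°, 3.217°, 3.928°, 3.240°, 13.127°, 334.483°.
Largest gap = 334.483° ⇒ minimal covering band is its complement: 360° − 334.483° = 25.517°.
Band runs from -95.044° eastward to -69.527°.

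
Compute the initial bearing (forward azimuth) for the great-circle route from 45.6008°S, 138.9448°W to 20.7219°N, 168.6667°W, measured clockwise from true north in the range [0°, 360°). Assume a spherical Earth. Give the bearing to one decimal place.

330.7°

Δλ = -168.6667 − -138.9448 = -29.7219°.
θ = atan2( sin Δλ · cos φ₂ , cos φ₁ · sin φ₂ − sin φ₁ · cos φ₂ · cos Δλ )
  = atan2(-0.46372, 0.82791) = -29.254° → normalised to [0°, 360°): 330.746°.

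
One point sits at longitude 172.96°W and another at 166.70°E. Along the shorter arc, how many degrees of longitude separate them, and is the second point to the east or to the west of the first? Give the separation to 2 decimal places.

20.34° west

Raw difference: 166.70 − -172.96 = 339.66°.
Normalise into (−180°, 180°]: 339.66° − 360° = -20.34°.
Negative ⇒ the second point lies to the west; separation 20.34°.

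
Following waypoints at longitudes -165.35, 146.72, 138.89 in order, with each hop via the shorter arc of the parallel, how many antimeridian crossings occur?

1

Leg 1: -165.35° → +146.72°, shortest Δλ = -47.93° (west) — crosses 180°.
Leg 2: +146.72° → +138.89°, shortest Δλ = -7.83° (west) — does not cross 180°.
Total crossings: 1.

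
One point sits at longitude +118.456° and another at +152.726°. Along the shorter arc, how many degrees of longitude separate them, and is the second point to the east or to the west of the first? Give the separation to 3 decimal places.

34.270° east

Raw difference: 152.726 − 118.456 = 34.27°.
Normalise into (−180°, 180°]: 34.27° stays 34.27°.
Positive ⇒ the second point lies to the east; separation 34.270°.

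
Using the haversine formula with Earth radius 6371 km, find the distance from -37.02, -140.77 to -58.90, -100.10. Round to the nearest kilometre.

Δλ = -100.10 − -140.77 = 40.67°.
Δφ = -58.90 − -37.02 = -21.88°.
a = sin²(Δφ/2) + cos φ₁ · cos φ₂ · sin²(Δλ/2) = 0.085821.
c = 2·atan2(√a, √(1−a)) = 0.59463 rad → d = 6371·c ≈ 3788.36 km.

3788 km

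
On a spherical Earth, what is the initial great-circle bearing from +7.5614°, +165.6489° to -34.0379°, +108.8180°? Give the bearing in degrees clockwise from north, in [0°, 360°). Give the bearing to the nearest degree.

Δλ = 108.8180 − 165.6489 = -56.8309°.
θ = atan2( sin Δλ · cos φ₂ , cos φ₁ · sin φ₂ − sin φ₁ · cos φ₂ · cos Δλ )
  = atan2(-0.69364, -0.61453) = -131.539° → normalised to [0°, 360°): 228.461°.

228°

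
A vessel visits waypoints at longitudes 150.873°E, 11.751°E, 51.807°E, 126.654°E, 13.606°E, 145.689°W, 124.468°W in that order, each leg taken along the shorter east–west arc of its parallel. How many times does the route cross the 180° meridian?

Leg 1: +150.873° → +11.751°, shortest Δλ = -139.122° (west) — does not cross 180°.
Leg 2: +11.751° → +51.807°, shortest Δλ = 40.056° (east) — does not cross 180°.
Leg 3: +51.807° → +126.654°, shortest Δλ = 74.847° (east) — does not cross 180°.
Leg 4: +126.654° → +13.606°, shortest Δλ = -113.048° (west) — does not cross 180°.
Leg 5: +13.606° → -145.689°, shortest Δλ = -159.295° (west) — does not cross 180°.
Leg 6: -145.689° → -124.468°, shortest Δλ = 21.221° (east) — does not cross 180°.
Total crossings: 0.

0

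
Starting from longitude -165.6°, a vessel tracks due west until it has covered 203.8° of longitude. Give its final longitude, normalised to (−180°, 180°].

-9.4°

Start at -165.6°; shift −203.8° → -369.4°.
-369.4° lies outside (−180°, 180°]; add 360° → -9.4°.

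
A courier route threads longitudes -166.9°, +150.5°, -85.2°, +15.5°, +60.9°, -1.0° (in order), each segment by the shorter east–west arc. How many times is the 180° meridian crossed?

Leg 1: -166.9° → +150.5°, shortest Δλ = -42.6° (west) — crosses 180°.
Leg 2: +150.5° → -85.2°, shortest Δλ = 124.3° (east) — crosses 180°.
Leg 3: -85.2° → +15.5°, shortest Δλ = 100.7° (east) — does not cross 180°.
Leg 4: +15.5° → +60.9°, shortest Δλ = 45.4° (east) — does not cross 180°.
Leg 5: +60.9° → -1.0°, shortest Δλ = -61.9° (west) — does not cross 180°.
Total crossings: 2.

2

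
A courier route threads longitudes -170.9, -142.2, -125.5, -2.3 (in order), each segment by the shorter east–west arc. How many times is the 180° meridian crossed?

Leg 1: -170.9° → -142.2°, shortest Δλ = 28.7° (east) — does not cross 180°.
Leg 2: -142.2° → -125.5°, shortest Δλ = 16.7° (east) — does not cross 180°.
Leg 3: -125.5° → -2.3°, shortest Δλ = 123.2° (east) — does not cross 180°.
Total crossings: 0.

0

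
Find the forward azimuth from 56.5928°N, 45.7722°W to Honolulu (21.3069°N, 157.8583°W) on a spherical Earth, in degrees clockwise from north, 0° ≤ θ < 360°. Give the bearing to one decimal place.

299.7°

Δλ = -157.8583 − -45.7722 = -112.0861°.
θ = atan2( sin Δλ · cos φ₂ , cos φ₁ · sin φ₂ − sin φ₁ · cos φ₂ · cos Δλ )
  = atan2(-0.86328, 0.49248) = -60.296° → normalised to [0°, 360°): 299.704°.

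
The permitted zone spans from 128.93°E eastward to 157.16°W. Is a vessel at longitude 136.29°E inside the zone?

Yes

Band width going east from +128.93° to -157.16°: ((-157.16 − 128.93) mod 360) = 73.91°.
Offset of +136.29° east of the west edge: ((136.29 − 128.93) mod 360) = 7.36°.
7.36° ≤ 73.91° ⇒ inside.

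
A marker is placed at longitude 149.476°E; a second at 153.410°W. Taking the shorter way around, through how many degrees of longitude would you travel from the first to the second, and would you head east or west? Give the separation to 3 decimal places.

57.114° east

Raw difference: -153.410 − 149.476 = -302.886°.
Normalise into (−180°, 180°]: -302.886° + 360° = 57.114°.
Positive ⇒ the second point lies to the east; separation 57.114°.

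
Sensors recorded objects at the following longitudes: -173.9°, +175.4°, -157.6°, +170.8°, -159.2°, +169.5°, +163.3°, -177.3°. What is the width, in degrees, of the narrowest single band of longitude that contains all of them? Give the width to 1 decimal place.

39.1°

Sort the longitudes: -177.3°, -173.9°, -159.2°, -157.6°, +163.3°, +169.5°, +170.8°, +175.4°.
Eastward gaps between consecutive values (wrapping around): 3.4°, 14.7°, 1.6°, 320.9°, 6.2°, 1.3°, 4.6°, 7.3°.
Largest gap = 320.9° ⇒ minimal covering band is its complement: 360° − 320.9° = 39.1°.
Band runs from +163.3° eastward to -157.6°, crossing the antimeridian.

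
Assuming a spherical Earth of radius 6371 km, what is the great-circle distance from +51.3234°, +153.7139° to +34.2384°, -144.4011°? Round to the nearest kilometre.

5220 km

Δλ = -144.4011 − 153.7139 = -298.1150°; wrapped into (−180°, 180°]: 61.8850°.
Δφ = 34.2384 − 51.3234 = -17.0850°.
a = sin²(Δφ/2) + cos φ₁ · cos φ₂ · sin²(Δλ/2) = 0.158650.
c = 2·atan2(√a, √(1−a)) = 0.81935 rad → d = 6371·c ≈ 5220.05 km.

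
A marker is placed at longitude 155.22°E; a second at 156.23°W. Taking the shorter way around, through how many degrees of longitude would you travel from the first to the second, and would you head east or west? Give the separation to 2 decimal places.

Raw difference: -156.23 − 155.22 = -311.45°.
Normalise into (−180°, 180°]: -311.45° + 360° = 48.55°.
Positive ⇒ the second point lies to the east; separation 48.55°.

48.55° east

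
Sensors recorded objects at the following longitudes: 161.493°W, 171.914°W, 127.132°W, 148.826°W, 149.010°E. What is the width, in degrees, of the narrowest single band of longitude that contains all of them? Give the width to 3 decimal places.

83.858°

Sort the longitudes: -171.914°, -161.493°, -148.826°, -127.132°, +149.010°.
Eastward gaps between consecutive values (wrapping around): 10.421°, 12.667°, 21.694°, 276.142°, 39.076°.
Largest gap = 276.142° ⇒ minimal covering band is its complement: 360° − 276.142° = 83.858°.
Band runs from +149.010° eastward to -127.132°, crossing the antimeridian.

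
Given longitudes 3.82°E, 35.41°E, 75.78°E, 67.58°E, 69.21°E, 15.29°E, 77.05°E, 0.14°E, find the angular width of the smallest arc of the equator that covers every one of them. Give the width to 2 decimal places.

Sort the longitudes: +0.14°, +3.82°, +15.29°, +35.41°, +67.58°, +69.21°, +75.78°, +77.05°.
Eastward gaps between consecutive values (wrapping around): 3.68°, 11.47°, 20.12°, 32.17°, 1.63°, 6.57°, 1.27°, 283.09°.
Largest gap = 283.09° ⇒ minimal covering band is its complement: 360° − 283.09° = 76.91°.
Band runs from +0.14° eastward to +77.05°.

76.91°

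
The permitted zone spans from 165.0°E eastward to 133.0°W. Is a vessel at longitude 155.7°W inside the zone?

Band width going east from +165.0° to -133.0°: ((-133.0 − 165.0) mod 360) = 62.0°.
Offset of -155.7° east of the west edge: ((-155.7 − 165.0) mod 360) = 39.3°.
39.3° ≤ 62.0° ⇒ inside.

Yes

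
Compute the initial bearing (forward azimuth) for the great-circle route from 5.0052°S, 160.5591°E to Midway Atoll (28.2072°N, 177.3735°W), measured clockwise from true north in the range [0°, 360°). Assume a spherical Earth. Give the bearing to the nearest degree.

31°

Δλ = -177.3735 − 160.5591 = -337.9326°; wrapped into (−180°, 180°]: 22.0674°.
θ = atan2( sin Δλ · cos φ₂ , cos φ₁ · sin φ₂ − sin φ₁ · cos φ₂ · cos Δλ )
  = atan2(0.33108, 0.54211) = 31.413° → normalised to [0°, 360°): 31.413°.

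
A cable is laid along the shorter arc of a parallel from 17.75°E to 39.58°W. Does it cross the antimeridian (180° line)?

No

Signed shortest Δλ = ((-39.58 − 17.75 + 180) mod 360) − 180 = -57.33°.
Going west by 57.33° from +17.75° reaches -39.58° without touching 180°.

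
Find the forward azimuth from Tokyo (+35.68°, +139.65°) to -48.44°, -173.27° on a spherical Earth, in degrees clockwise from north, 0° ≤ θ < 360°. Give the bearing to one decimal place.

150.9°

Δλ = -173.27 − 139.65 = -312.92°; wrapped into (−180°, 180°]: 47.08°.
θ = atan2( sin Δλ · cos φ₂ , cos φ₁ · sin φ₂ − sin φ₁ · cos φ₂ · cos Δλ )
  = atan2(0.48581, -0.87130) = 150.857° → normalised to [0°, 360°): 150.857°.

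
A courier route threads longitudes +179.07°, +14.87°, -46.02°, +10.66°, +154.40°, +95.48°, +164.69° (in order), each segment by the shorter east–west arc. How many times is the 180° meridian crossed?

Leg 1: +179.07° → +14.87°, shortest Δλ = -164.2° (west) — does not cross 180°.
Leg 2: +14.87° → -46.02°, shortest Δλ = -60.89° (west) — does not cross 180°.
Leg 3: -46.02° → +10.66°, shortest Δλ = 56.68° (east) — does not cross 180°.
Leg 4: +10.66° → +154.40°, shortest Δλ = 143.74° (east) — does not cross 180°.
Leg 5: +154.40° → +95.48°, shortest Δλ = -58.92° (west) — does not cross 180°.
Leg 6: +95.48° → +164.69°, shortest Δλ = 69.21° (east) — does not cross 180°.
Total crossings: 0.

0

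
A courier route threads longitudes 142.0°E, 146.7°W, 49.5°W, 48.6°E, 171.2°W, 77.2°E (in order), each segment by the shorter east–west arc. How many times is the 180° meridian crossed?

Leg 1: +142.0° → -146.7°, shortest Δλ = 71.3° (east) — crosses 180°.
Leg 2: -146.7° → -49.5°, shortest Δλ = 97.2° (east) — does not cross 180°.
Leg 3: -49.5° → +48.6°, shortest Δλ = 98.1° (east) — does not cross 180°.
Leg 4: +48.6° → -171.2°, shortest Δλ = 140.2° (east) — crosses 180°.
Leg 5: -171.2° → +77.2°, shortest Δλ = -111.6° (west) — crosses 180°.
Total crossings: 3.

3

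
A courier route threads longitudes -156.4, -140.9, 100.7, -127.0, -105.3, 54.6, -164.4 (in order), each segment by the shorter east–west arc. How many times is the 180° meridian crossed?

Leg 1: -156.4° → -140.9°, shortest Δλ = 15.5° (east) — does not cross 180°.
Leg 2: -140.9° → +100.7°, shortest Δλ = -118.4° (west) — crosses 180°.
Leg 3: +100.7° → -127.0°, shortest Δλ = 132.3° (east) — crosses 180°.
Leg 4: -127.0° → -105.3°, shortest Δλ = 21.7° (east) — does not cross 180°.
Leg 5: -105.3° → +54.6°, shortest Δλ = 159.9° (east) — does not cross 180°.
Leg 6: +54.6° → -164.4°, shortest Δλ = 141.0° (east) — crosses 180°.
Total crossings: 3.

3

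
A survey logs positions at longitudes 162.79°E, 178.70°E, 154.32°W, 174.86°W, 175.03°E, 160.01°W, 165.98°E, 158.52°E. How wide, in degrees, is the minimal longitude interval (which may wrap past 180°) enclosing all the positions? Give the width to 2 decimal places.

Sort the longitudes: -174.86°, -160.01°, -154.32°, +158.52°, +162.79°, +165.98°, +175.03°, +178.70°.
Eastward gaps between consecutive values (wrapping around): 14.85°, 5.69°, 312.84°, 4.27°, 3.19°, 9.05°, 3.67°, 6.44°.
Largest gap = 312.84° ⇒ minimal covering band is its complement: 360° − 312.84° = 47.16°.
Band runs from +158.52° eastward to -154.32°, crossing the antimeridian.

47.16°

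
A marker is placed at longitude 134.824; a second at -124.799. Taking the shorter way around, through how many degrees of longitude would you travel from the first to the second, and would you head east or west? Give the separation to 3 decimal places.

Raw difference: -124.799 − 134.824 = -259.623°.
Normalise into (−180°, 180°]: -259.623° + 360° = 100.377°.
Positive ⇒ the second point lies to the east; separation 100.377°.

100.377° east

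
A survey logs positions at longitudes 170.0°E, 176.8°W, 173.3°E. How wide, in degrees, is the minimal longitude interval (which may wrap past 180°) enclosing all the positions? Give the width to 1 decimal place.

Sort the longitudes: -176.8°, +170.0°, +173.3°.
Eastward gaps between consecutive values (wrapping around): 346.8°, 3.3°, 9.9°.
Largest gap = 346.8° ⇒ minimal covering band is its complement: 360° − 346.8° = 13.2°.
Band runs from +170.0° eastward to -176.8°, crossing the antimeridian.

13.2°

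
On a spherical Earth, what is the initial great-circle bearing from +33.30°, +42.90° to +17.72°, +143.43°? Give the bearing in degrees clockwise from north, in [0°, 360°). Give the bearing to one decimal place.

Δλ = 143.43 − 42.90 = 100.53°.
θ = atan2( sin Δλ · cos φ₂ , cos φ₁ · sin φ₂ − sin φ₁ · cos φ₂ · cos Δλ )
  = atan2(0.93651, 0.34996) = 69.510° → normalised to [0°, 360°): 69.510°.

69.5°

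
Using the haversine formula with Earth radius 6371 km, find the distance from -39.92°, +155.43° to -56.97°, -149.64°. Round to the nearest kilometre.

4326 km

Δλ = -149.64 − 155.43 = -305.07°; wrapped into (−180°, 180°]: 54.93°.
Δφ = -56.97 − -39.92 = -17.05°.
a = sin²(Δφ/2) + cos φ₁ · cos φ₂ · sin²(Δλ/2) = 0.110898.
c = 2·atan2(√a, √(1−a)) = 0.67900 rad → d = 6371·c ≈ 4325.88 km.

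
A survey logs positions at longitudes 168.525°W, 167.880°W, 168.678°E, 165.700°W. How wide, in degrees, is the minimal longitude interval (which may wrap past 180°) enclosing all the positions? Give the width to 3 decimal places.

Sort the longitudes: -168.525°, -167.880°, -165.700°, +168.678°.
Eastward gaps between consecutive values (wrapping around): 0.645°, 2.180°, 334.378°, 22.797°.
Largest gap = 334.378° ⇒ minimal covering band is its complement: 360° − 334.378° = 25.622°.
Band runs from +168.678° eastward to -165.700°, crossing the antimeridian.

25.622°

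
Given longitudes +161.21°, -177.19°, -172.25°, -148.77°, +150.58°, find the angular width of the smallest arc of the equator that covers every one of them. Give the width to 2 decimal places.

60.65°

Sort the longitudes: -177.19°, -172.25°, -148.77°, +150.58°, +161.21°.
Eastward gaps between consecutive values (wrapping around): 4.94°, 23.48°, 299.35°, 10.63°, 21.60°.
Largest gap = 299.35° ⇒ minimal covering band is its complement: 360° − 299.35° = 60.65°.
Band runs from +150.58° eastward to -148.77°, crossing the antimeridian.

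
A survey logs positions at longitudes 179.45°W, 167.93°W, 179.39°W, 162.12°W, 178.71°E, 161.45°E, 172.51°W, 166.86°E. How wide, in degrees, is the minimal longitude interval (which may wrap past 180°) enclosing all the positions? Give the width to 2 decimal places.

36.43°

Sort the longitudes: -179.45°, -179.39°, -172.51°, -167.93°, -162.12°, +161.45°, +166.86°, +178.71°.
Eastward gaps between consecutive values (wrapping around): 0.06°, 6.88°, 4.58°, 5.81°, 323.57°, 5.41°, 11.85°, 1.84°.
Largest gap = 323.57° ⇒ minimal covering band is its complement: 360° − 323.57° = 36.43°.
Band runs from +161.45° eastward to -162.12°, crossing the antimeridian.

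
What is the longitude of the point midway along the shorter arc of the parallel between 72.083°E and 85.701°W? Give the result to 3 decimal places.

6.809°W

Signed shortest Δλ from +72.083° to -85.701° is -157.784°.
Midpoint longitude = +72.083° + (-157.784°)/2 = +72.083° − 78.892° = -6.809°.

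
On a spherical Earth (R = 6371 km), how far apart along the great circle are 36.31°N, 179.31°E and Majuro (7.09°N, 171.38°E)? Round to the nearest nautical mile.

Δλ = 171.38 − 179.31 = -7.93°.
Δφ = 7.09 − 36.31 = -29.22°.
a = sin²(Δφ/2) + cos φ₁ · cos φ₂ · sin²(Δλ/2) = 0.067448.
c = 2·atan2(√a, √(1−a)) = 0.52544 rad → d = 6371·c ≈ 3347.56 km ≈ 1807.54 nmi.

1808 nmi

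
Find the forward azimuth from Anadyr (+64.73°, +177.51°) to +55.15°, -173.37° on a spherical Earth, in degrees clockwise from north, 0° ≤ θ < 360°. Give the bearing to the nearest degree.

Δλ = -173.37 − 177.51 = -350.88°; wrapped into (−180°, 180°]: 9.12°.
θ = atan2( sin Δλ · cos φ₂ , cos φ₁ · sin φ₂ − sin φ₁ · cos φ₂ · cos Δλ )
  = atan2(0.09057, -0.15989) = 150.470° → normalised to [0°, 360°): 150.470°.

150°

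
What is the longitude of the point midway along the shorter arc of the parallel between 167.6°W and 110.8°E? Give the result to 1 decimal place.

151.6°E

Signed shortest Δλ from -167.6° to +110.8° is -81.6°.
Midpoint longitude = -167.6° + (-81.6°)/2 = -167.6° − 40.8° = -208.4°.
Normalise into (−180°, 180°]: +151.6°.
(The naïve average (-167.6 + +110.8)/2 = -28.4° is on the wrong side of the globe.)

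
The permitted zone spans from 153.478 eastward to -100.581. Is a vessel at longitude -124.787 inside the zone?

Yes

Band width going east from +153.478° to -100.581°: ((-100.581 − 153.478) mod 360) = 105.941°.
Offset of -124.787° east of the west edge: ((-124.787 − 153.478) mod 360) = 81.735°.
81.735° ≤ 105.941° ⇒ inside.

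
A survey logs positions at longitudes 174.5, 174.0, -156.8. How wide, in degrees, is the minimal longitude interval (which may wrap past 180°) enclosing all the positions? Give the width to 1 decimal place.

Sort the longitudes: -156.8°, +174.0°, +174.5°.
Eastward gaps between consecutive values (wrapping around): 330.8°, 0.5°, 28.7°.
Largest gap = 330.8° ⇒ minimal covering band is its complement: 360° − 330.8° = 29.2°.
Band runs from +174.0° eastward to -156.8°, crossing the antimeridian.

29.2°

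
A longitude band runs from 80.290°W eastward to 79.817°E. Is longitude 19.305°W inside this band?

Band width going east from -80.290° to +79.817°: ((79.817 − -80.290) mod 360) = 160.107°.
Offset of -19.305° east of the west edge: ((-19.305 − -80.290) mod 360) = 60.985°.
60.985° ≤ 160.107° ⇒ inside.

Yes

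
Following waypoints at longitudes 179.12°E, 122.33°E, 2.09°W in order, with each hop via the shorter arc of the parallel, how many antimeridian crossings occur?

Leg 1: +179.12° → +122.33°, shortest Δλ = -56.79° (west) — does not cross 180°.
Leg 2: +122.33° → -2.09°, shortest Δλ = -124.42° (west) — does not cross 180°.
Total crossings: 0.

0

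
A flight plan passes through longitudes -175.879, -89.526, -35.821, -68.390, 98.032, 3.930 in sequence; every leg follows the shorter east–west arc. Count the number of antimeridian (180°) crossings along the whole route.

Leg 1: -175.879° → -89.526°, shortest Δλ = 86.353° (east) — does not cross 180°.
Leg 2: -89.526° → -35.821°, shortest Δλ = 53.705° (east) — does not cross 180°.
Leg 3: -35.821° → -68.390°, shortest Δλ = -32.569° (west) — does not cross 180°.
Leg 4: -68.390° → +98.032°, shortest Δλ = 166.422° (east) — does not cross 180°.
Leg 5: +98.032° → +3.930°, shortest Δλ = -94.102° (west) — does not cross 180°.
Total crossings: 0.

0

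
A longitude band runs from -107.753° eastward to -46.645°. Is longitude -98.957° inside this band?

Band width going east from -107.753° to -46.645°: ((-46.645 − -107.753) mod 360) = 61.108°.
Offset of -98.957° east of the west edge: ((-98.957 − -107.753) mod 360) = 8.796°.
8.796° ≤ 61.108° ⇒ inside.

Yes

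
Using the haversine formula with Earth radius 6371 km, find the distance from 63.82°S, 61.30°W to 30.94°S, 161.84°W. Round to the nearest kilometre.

Δλ = -161.84 − -61.30 = -100.54°.
Δφ = -30.94 − -63.82 = 32.88°.
a = sin²(Δφ/2) + cos φ₁ · cos φ₂ · sin²(Δλ/2) = 0.303912.
c = 2·atan2(√a, √(1−a)) = 1.16780 rad → d = 6371·c ≈ 7440.06 km.

7440 km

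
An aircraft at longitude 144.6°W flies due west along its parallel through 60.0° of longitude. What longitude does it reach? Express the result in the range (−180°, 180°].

155.4°E

Start at -144.6°; shift −60.0° → -204.6°.
-204.6° lies outside (−180°, 180°]; add 360° → +155.4°.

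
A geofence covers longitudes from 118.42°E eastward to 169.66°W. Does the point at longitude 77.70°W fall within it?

Band width going east from +118.42° to -169.66°: ((-169.66 − 118.42) mod 360) = 71.92°.
Offset of -77.70° east of the west edge: ((-77.70 − 118.42) mod 360) = 163.88°.
163.88° > 71.92° ⇒ outside.

No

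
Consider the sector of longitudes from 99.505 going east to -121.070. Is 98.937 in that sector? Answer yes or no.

No

Band width going east from +99.505° to -121.070°: ((-121.070 − 99.505) mod 360) = 139.425°.
Offset of +98.937° east of the west edge: ((98.937 − 99.505) mod 360) = 359.432°.
359.432° > 139.425° ⇒ outside.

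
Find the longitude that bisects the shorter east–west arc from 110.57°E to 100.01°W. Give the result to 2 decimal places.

Signed shortest Δλ from +110.57° to -100.01° is +149.42°.
Midpoint longitude = +110.57° + (+149.42°)/2 = +110.57° + 74.71° = +185.28°.
Normalise into (−180°, 180°]: -174.72°.
(The naïve average (+110.57 + -100.01)/2 = 5.28° is on the wrong side of the globe.)

174.72°W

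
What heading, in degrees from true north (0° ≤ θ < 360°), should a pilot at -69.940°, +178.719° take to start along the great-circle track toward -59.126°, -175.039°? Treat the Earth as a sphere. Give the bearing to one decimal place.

Δλ = -175.039 − 178.719 = -353.758°; wrapped into (−180°, 180°]: 6.242°.
θ = atan2( sin Δλ · cos φ₂ , cos φ₁ · sin φ₂ − sin φ₁ · cos φ₂ · cos Δλ )
  = atan2(0.05579, 0.18476) = 16.803° → normalised to [0°, 360°): 16.803°.

16.8°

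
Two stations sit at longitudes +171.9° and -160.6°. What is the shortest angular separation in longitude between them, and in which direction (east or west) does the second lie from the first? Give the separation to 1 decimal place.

Raw difference: -160.6 − 171.9 = -332.5°.
Normalise into (−180°, 180°]: -332.5° + 360° = 27.5°.
Positive ⇒ the second point lies to the east; separation 27.5°.

27.5° east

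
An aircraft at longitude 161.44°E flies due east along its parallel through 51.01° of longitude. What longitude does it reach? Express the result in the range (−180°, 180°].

147.55°W

Start at +161.44°; shift +51.01° → +212.45°.
+212.45° lies outside (−180°, 180°]; subtract 360° → -147.55°.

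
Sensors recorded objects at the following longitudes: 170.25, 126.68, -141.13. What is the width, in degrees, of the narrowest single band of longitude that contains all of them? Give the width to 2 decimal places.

92.19°

Sort the longitudes: -141.13°, +126.68°, +170.25°.
Eastward gaps between consecutive values (wrapping around): 267.81°, 43.57°, 48.62°.
Largest gap = 267.81° ⇒ minimal covering band is its complement: 360° − 267.81° = 92.19°.
Band runs from +126.68° eastward to -141.13°, crossing the antimeridian.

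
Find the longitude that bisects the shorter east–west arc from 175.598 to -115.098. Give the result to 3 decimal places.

-149.750°

Signed shortest Δλ from +175.598° to -115.098° is +69.304°.
Midpoint longitude = +175.598° + (+69.304°)/2 = +175.598° + 34.652° = +210.250°.
Normalise into (−180°, 180°]: -149.750°.
(The naïve average (+175.598 + -115.098)/2 = 30.25° is on the wrong side of the globe.)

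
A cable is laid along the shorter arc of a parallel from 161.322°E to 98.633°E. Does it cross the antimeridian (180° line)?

No

Signed shortest Δλ = ((98.633 − 161.322 + 180) mod 360) − 180 = -62.689°.
Going west by 62.689° from +161.322° reaches +98.633° without touching 180°.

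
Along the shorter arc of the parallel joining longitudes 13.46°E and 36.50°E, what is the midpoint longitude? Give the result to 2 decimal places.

Signed shortest Δλ from +13.46° to +36.50° is +23.04°.
Midpoint longitude = +13.46° + (+23.04°)/2 = +13.46° + 11.52° = +24.98°.

24.98°E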